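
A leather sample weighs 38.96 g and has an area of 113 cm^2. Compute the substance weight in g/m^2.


3447.8 g/m^2


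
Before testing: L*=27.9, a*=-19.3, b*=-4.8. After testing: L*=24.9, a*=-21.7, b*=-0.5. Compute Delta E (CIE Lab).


Delta E = 5.77


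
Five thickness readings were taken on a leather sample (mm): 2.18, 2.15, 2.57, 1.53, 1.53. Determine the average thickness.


Sum = 2.18 + 2.15 + 2.57 + 1.53 + 1.53 = 9.96
Average = 9.96 / 5 = 1.99 mm


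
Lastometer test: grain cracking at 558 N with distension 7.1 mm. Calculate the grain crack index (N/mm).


78.6 N/mm

Grain crack index = force / distension
Index = 558 / 7.1 = 78.6 N/mm


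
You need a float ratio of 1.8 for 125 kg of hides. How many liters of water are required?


Water = hide weight x target ratio
Water = 125 x 1.8 = 225.0 L


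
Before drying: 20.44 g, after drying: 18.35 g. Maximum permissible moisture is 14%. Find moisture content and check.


MC = (20.44 - 18.35) / 20.44 x 100 = 10.2%
Maximum: 14%
Acceptable: Yes


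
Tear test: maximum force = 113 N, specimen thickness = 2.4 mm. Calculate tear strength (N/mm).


47.1 N/mm

Tear strength = force / thickness
Tear = 113 / 2.4 = 47.1 N/mm


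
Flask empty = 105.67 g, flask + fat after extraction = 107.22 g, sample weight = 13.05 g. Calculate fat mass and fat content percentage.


Fat mass = 1.55 g
Fat content = 11.9%

Fat mass = 107.22 - 105.67 = 1.55 g
Fat% = 1.55 / 13.05 x 100 = 11.9%


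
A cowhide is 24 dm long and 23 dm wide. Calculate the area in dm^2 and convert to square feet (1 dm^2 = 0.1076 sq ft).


Area = 24 x 23 = 552 dm^2
Conversion: 552 x 0.1076 = 59.40 sq ft


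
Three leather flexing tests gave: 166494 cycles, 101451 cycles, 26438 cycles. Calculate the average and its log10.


Average = 98128 cycles
log10 = 4.99

Average = (166494 + 101451 + 26438) / 3 = 98128 cycles
log10(98128) = 4.99


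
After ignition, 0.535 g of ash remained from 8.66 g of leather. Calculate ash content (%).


Ash% = 0.535 / 8.66 x 100
Ash% = 6.18%


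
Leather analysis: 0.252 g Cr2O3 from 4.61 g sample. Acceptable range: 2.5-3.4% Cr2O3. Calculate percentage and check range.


Cr2O3% = 0.252 / 4.61 x 100 = 5.47%
Acceptable range: 2.5 to 3.4%
Within range: No


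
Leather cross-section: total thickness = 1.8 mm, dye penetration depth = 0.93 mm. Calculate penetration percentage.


51.7%

Penetration% = 0.93 / 1.8 x 100
Penetration = 51.7%


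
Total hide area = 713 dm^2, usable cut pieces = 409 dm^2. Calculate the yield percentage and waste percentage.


Yield = 57.4%
Waste = 42.6%

Yield = 409 / 713 x 100 = 57.4%
Waste = 713 - 409 = 304 dm^2
Waste% = 100 - 57.4 = 42.6%


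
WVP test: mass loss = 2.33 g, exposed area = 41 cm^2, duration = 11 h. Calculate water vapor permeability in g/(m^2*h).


WVP = mass_loss / (area x time) x 10000
WVP = 2.33 / (41 x 11) x 10000
WVP = 2.33 / 451 x 10000 = 51.66 g/(m^2*h)


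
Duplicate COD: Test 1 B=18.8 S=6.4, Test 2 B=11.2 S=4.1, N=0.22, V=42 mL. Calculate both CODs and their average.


COD1 = 519.6 mg/L
COD2 = 297.5 mg/L
Average = 408.6 mg/L

COD1 = (18.8 - 6.4) x 0.22 x 8000 / 42 = 519.6 mg/L
COD2 = (11.2 - 4.1) x 0.22 x 8000 / 42 = 297.5 mg/L
Average = (519.6 + 297.5) / 2 = 408.6 mg/L


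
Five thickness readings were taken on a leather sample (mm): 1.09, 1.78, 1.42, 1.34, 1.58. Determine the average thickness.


Sum = 1.09 + 1.78 + 1.42 + 1.34 + 1.58 = 7.21
Average = 7.21 / 5 = 1.44 mm


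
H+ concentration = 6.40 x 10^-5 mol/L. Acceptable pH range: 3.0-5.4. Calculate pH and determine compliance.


pH = -log10(6.40 x 10^-5) = 4.19
Range: 3.0 to 5.4
Compliant: Yes


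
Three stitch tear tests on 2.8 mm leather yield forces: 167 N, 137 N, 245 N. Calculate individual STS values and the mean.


STS1 = 167 / 2.8 = 59.6 N/mm
STS2 = 137 / 2.8 = 48.9 N/mm
STS3 = 245 / 2.8 = 87.5 N/mm
Mean = (59.6 + 48.9 + 87.5) / 3 = 65.3 N/mm


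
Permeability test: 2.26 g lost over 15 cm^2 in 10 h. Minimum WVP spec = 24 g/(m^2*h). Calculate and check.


WVP = 2.26 / (15 x 10) x 10000 = 150.67 g/(m^2*h)
Minimum: 24 g/(m^2*h)
Meets spec: Yes


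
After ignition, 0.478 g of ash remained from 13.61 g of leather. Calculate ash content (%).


3.51%


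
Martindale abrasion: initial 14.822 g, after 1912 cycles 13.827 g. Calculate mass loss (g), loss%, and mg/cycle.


Loss = 14.822 - 13.827 = 0.995 g
Loss% = 0.995 / 14.822 x 100 = 6.71%
Rate = 0.995 / 1912 x 1000 = 0.520 mg/cycle


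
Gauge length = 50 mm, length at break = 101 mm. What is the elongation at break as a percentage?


Extension = 101 - 50 = 51 mm
Elongation = 51 / 50 x 100 = 102.0%


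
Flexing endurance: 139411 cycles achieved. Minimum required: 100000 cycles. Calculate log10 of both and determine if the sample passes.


Achieved: log10 = 5.14
Required: log10 = 5.00
Passes: Yes

log10(139411) = 5.14
log10(100000) = 5.00
Passes: Yes


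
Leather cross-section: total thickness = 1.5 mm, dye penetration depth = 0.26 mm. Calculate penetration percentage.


17.3%

Penetration% = 0.26 / 1.5 x 100
Penetration = 17.3%


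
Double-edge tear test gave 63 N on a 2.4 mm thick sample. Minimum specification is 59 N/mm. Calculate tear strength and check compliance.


Tear strength = 26.3 N/mm
Compliant: No

Tear strength = 63 / 2.4 = 26.3 N/mm
Required minimum = 59 N/mm
Compliant: No


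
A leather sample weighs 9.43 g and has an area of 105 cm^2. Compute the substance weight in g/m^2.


898.1 g/m^2

Substance weight = mass / area x 10000
SW = 9.43 / 105 x 10000
SW = 898.1 g/m^2


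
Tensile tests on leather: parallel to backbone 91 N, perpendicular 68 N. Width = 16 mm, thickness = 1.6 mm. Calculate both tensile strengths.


Parallel = 3.55 N/mm^2
Perpendicular = 2.66 N/mm^2


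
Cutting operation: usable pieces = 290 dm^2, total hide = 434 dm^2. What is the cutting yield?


66.8%

Yield = usable / total x 100
Yield = 290 / 434 x 100 = 66.8%


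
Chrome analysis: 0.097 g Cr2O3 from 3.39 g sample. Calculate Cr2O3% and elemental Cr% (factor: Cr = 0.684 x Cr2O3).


Cr2O3 = 2.86%
Cr = 1.96%

Cr2O3% = 0.097 / 3.39 x 100 = 2.86%
Cr% = 2.86 x 0.684 = 1.96%


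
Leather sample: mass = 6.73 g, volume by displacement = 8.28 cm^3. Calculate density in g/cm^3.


0.813 g/cm^3

Density = mass / volume
Density = 6.73 / 8.28 = 0.813 g/cm^3


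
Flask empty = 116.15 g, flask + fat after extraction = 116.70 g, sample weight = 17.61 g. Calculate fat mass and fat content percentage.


Fat mass = 0.55 g
Fat content = 3.1%

Fat mass = 116.70 - 116.15 = 0.55 g
Fat% = 0.55 / 17.61 x 100 = 3.1%


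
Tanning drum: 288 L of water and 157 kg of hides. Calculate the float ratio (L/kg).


1.8


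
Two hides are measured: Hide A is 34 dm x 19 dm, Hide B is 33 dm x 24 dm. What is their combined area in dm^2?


Hide A area = 34 x 19 = 646 dm^2
Hide B area = 33 x 24 = 792 dm^2
Total = 646 + 792 = 1438 dm^2


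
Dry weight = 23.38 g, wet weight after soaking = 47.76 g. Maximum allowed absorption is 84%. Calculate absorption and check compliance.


Absorption = 104.3%
Compliant: No

WA = (47.76 - 23.38) / 23.38 x 100 = 104.3%
Maximum allowed: 84%
Compliant: No


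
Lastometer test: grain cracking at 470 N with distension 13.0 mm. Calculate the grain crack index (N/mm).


36.2 N/mm


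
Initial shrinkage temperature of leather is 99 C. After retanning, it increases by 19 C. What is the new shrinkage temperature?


118 C


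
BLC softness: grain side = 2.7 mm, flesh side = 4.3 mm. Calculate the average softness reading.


Average = (2.7 + 4.3) / 2
Average = 3.50 mm


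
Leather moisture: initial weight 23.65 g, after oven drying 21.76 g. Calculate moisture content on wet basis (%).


8.0%

Moisture = 23.65 - 21.76 = 1.89 g
MC = 1.89 / 23.65 x 100 = 8.0%


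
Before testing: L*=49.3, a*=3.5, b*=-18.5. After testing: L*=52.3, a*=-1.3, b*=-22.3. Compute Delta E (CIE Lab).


Delta E = 6.82


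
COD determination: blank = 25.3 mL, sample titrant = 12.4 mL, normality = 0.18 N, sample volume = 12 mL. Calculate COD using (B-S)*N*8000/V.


COD = (25.3 - 12.4) x 0.18 x 8000 / 12
COD = 12.9 x 0.18 x 8000 / 12
COD = 1548.0 mg/L


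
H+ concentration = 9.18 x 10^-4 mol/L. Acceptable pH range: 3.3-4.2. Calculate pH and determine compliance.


pH = 3.04
Compliant: No

pH = -log10(9.18 x 10^-4) = 3.04
Range: 3.3 to 4.2
Compliant: No


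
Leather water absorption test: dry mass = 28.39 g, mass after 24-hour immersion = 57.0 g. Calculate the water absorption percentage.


100.8%


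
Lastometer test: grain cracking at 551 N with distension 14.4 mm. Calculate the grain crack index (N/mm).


38.3 N/mm

Grain crack index = force / distension
Index = 551 / 14.4 = 38.3 N/mm


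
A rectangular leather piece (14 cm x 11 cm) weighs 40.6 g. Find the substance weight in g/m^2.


2636.4 g/m^2

Area = 14 x 11 = 154 cm^2
SW = 40.6 / 154 x 10000 = 2636.4 g/m^2


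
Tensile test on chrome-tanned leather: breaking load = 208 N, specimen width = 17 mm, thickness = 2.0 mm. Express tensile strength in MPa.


Cross-section = 17 x 2.0 = 34.0 mm^2
TS = 208 / 34.0 = 6.12 MPa
(1 N/mm^2 = 1 MPa)


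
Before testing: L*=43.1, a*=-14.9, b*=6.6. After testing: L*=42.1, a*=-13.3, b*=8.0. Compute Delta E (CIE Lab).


dL = 42.1 - 43.1 = -1.0
da = -13.3 - (-14.9) = 1.6
db = 8.0 - 6.6 = 1.4
dE = sqrt((-1.0)^2 + (1.6)^2 + (1.4)^2) = 2.35


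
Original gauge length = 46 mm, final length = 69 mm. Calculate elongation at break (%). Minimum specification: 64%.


Elongation = 50.0%
Meets spec: No


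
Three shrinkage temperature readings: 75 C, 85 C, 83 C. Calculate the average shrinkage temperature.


Average = (75 + 85 + 83) / 3
Average = 243 / 3 = 81.0 C


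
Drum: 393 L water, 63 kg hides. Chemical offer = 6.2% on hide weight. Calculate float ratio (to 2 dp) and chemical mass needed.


Float ratio = 393 / 63 = 6.24
Chemical = 63 x 6.2 / 100 = 3.906 kg


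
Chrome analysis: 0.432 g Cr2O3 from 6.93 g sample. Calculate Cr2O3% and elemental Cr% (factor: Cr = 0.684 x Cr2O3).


Cr2O3 = 6.23%
Cr = 4.26%


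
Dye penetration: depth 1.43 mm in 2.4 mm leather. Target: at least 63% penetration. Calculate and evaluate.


Penetration = 59.6%
Meets target: No

Penetration = 1.43 / 2.4 x 100 = 59.6%
Target: 63%
Meets target: No


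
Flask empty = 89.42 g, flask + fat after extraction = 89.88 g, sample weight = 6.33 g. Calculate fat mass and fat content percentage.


Fat mass = 89.88 - 89.42 = 0.46 g
Fat% = 0.46 / 6.33 x 100 = 7.3%


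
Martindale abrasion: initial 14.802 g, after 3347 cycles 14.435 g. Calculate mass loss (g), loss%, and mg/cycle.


Loss = 14.802 - 14.435 = 0.367 g
Loss% = 0.367 / 14.802 x 100 = 2.48%
Rate = 0.367 / 3347 x 1000 = 0.110 mg/cycle


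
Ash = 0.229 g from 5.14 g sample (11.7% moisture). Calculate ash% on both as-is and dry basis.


As-is ash% = 0.229 / 5.14 x 100 = 4.46%
Dry mass = 5.14 x (100 - 11.7) / 100 = 4.53862 g
Dry-basis ash% = 0.229 / 4.53862 x 100 = 5.05%


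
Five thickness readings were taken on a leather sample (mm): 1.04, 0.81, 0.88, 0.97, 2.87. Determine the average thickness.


1.31 mm


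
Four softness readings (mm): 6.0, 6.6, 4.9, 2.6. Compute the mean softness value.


Sum = 6.0 + 6.6 + 4.9 + 2.6
Mean = 20.1 / 4 = 5.03 mm


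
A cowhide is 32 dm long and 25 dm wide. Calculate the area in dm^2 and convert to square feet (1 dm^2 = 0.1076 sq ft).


Area = 32 x 25 = 800 dm^2
Conversion: 800 x 0.1076 = 86.08 sq ft


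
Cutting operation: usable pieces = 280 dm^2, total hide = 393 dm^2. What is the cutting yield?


71.2%


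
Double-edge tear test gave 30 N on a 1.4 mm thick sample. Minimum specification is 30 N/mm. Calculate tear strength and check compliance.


Tear strength = 30 / 1.4 = 21.4 N/mm
Required minimum = 30 N/mm
Compliant: No


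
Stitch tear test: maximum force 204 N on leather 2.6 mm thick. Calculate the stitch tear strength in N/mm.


Stitch tear strength = force / thickness
STS = 204 / 2.6 = 78.5 N/mm


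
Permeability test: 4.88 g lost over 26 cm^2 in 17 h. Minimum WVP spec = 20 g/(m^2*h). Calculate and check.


WVP = 110.41 g/(m^2*h)
Meets specification: Yes


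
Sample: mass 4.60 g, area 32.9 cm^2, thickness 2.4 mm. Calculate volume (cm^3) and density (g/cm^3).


Volume = 7.896 cm^3
Density = 0.583 g/cm^3


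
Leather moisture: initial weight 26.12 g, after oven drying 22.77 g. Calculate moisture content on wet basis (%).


12.8%

Moisture = 26.12 - 22.77 = 3.35 g
MC = 3.35 / 26.12 x 100 = 12.8%


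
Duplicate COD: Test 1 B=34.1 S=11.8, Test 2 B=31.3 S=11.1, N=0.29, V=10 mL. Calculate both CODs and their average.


COD1 = (34.1 - 11.8) x 0.29 x 8000 / 10 = 5173.6 mg/L
COD2 = (31.3 - 11.1) x 0.29 x 8000 / 10 = 4686.4 mg/L
Average = (5173.6 + 4686.4) / 2 = 4930.0 mg/L


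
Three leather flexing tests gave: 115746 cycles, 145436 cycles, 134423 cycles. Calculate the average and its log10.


Average = (115746 + 145436 + 134423) / 3 = 131868 cycles
log10(131868) = 5.12


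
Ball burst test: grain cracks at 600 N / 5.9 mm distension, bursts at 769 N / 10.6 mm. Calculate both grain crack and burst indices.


Crack index = 101.7 N/mm
Burst index = 72.5 N/mm

Crack index = 600 / 5.9 = 101.7 N/mm
Burst index = 769 / 10.6 = 72.5 N/mm


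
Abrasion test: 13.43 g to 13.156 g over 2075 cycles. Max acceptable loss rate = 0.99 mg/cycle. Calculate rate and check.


Rate = 0.132 mg/cycle
Passes: Yes

Loss = 13.43 - 13.156 = 0.274 g
Rate = 0.274 g / 2075 cycles x 1000 = 0.132 mg/cycle
Max = 0.99 mg/cycle
Passes: Yes


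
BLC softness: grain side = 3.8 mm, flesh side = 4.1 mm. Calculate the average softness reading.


Average = (3.8 + 4.1) / 2
Average = 3.95 mm


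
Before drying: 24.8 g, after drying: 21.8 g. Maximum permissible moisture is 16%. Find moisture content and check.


MC = (24.8 - 21.8) / 24.8 x 100 = 12.1%
Maximum: 16%
Acceptable: Yes


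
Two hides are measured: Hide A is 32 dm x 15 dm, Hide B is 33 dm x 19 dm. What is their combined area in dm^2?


1107 dm^2

Hide A area = 32 x 15 = 480 dm^2
Hide B area = 33 x 19 = 627 dm^2
Total = 480 + 627 = 1107 dm^2


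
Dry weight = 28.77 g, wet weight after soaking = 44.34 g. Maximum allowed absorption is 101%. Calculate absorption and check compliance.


Absorption = 54.1%
Compliant: Yes


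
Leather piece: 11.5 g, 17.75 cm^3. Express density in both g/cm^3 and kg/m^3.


0.648 g/cm^3
648 kg/m^3

Density = 11.5 / 17.75 = 0.648 g/cm^3
Convert: 0.648 x 1000 = 648 kg/m^3


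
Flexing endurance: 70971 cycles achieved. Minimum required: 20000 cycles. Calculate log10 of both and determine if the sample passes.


Achieved: log10 = 4.85
Required: log10 = 4.30
Passes: Yes


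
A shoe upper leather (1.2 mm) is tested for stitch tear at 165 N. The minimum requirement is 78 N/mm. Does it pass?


STS = 137.5 N/mm
Passes: Yes

STS = 165 / 1.2 = 137.5 N/mm
Minimum required: 78 N/mm
Passes: Yes


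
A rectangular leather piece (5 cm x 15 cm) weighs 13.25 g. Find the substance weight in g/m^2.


1766.7 g/m^2

Area = 5 x 15 = 75 cm^2
SW = 13.25 / 75 x 10000 = 1766.7 g/m^2


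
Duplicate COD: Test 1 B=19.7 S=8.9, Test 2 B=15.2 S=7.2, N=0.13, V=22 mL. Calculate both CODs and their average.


COD1 = 510.5 mg/L
COD2 = 378.2 mg/L
Average = 444.4 mg/L

COD1 = (19.7 - 8.9) x 0.13 x 8000 / 22 = 510.5 mg/L
COD2 = (15.2 - 7.2) x 0.13 x 8000 / 22 = 378.2 mg/L
Average = (510.5 + 378.2) / 2 = 444.4 mg/L


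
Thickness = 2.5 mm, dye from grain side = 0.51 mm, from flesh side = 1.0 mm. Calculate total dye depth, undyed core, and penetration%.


Total dyed = 0.51 + 1.0 = 1.51 mm
Undyed core = 2.5 - 1.51 = 0.99 mm
Penetration = 1.51 / 2.5 x 100 = 60.4%


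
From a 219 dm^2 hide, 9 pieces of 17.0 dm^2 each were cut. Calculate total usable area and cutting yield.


Usable area = 153.0 dm^2
Yield = 69.9%

Total usable = 9 x 17.0 = 153.0 dm^2
Yield = 153.0 / 219 x 100 = 69.9%


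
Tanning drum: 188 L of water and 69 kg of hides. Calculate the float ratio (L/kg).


Float ratio = water / hide weight
Ratio = 188 / 69 = 2.7


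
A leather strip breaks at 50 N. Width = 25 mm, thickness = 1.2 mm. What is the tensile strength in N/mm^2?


1.67 N/mm^2


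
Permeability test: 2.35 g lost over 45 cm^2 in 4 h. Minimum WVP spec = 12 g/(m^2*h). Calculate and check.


WVP = 130.56 g/(m^2*h)
Meets specification: Yes

WVP = 2.35 / (45 x 4) x 10000 = 130.56 g/(m^2*h)
Minimum: 12 g/(m^2*h)
Meets spec: Yes


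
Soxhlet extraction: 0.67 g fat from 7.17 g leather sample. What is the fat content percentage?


9.3%


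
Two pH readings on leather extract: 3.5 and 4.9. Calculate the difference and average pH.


Difference = 1.4
Average pH = 4.20

Difference = |3.5 - 4.9| = 1.4
Average = (3.5 + 4.9) / 2 = 4.20


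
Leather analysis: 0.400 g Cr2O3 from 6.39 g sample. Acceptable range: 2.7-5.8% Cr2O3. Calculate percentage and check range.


Cr2O3% = 0.400 / 6.39 x 100 = 6.26%
Acceptable range: 2.7 to 5.8%
Within range: No


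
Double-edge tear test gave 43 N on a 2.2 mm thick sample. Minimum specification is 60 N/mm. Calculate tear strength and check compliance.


Tear strength = 19.5 N/mm
Compliant: No

Tear strength = 43 / 2.2 = 19.5 N/mm
Required minimum = 60 N/mm
Compliant: No


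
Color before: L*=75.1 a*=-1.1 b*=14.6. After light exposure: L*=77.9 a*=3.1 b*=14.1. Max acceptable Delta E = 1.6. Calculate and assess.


dL = 2.8, da = 4.2, db = -0.5
dE = sqrt((2.8)^2 + (4.2)^2 + (-0.5)^2) = 5.07
Max = 1.6
Passes: No


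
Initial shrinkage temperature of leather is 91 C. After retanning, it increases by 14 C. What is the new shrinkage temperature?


New Ts = 91 + 14 = 105 C


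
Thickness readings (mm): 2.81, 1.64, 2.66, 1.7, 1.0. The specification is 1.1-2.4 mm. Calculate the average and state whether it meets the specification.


Sum = 9.81
Average = 9.81 / 5 = 1.96 mm
Specification range: 1.1 to 2.4 mm
Within spec: Yes


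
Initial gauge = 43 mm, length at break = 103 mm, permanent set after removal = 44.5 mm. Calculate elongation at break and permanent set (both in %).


Elongation at break = 139.5%
Permanent set = 3.5%


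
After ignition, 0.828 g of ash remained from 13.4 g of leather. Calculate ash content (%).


6.18%

Ash% = 0.828 / 13.4 x 100
Ash% = 6.18%


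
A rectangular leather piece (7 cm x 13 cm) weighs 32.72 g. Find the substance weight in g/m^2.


3595.6 g/m^2

Area = 7 x 13 = 91 cm^2
SW = 32.72 / 91 x 10000 = 3595.6 g/m^2


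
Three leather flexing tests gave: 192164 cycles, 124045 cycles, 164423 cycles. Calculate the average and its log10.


Average = (192164 + 124045 + 164423) / 3 = 160211 cycles
log10(160211) = 5.20


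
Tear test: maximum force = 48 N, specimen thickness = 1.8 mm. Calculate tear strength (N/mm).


Tear strength = force / thickness
Tear = 48 / 1.8 = 26.7 N/mm


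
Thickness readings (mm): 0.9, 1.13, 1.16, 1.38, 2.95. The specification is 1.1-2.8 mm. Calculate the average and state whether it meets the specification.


Average = 1.50 mm
Within specification: Yes

Sum = 7.52
Average = 7.52 / 5 = 1.50 mm
Specification range: 1.1 to 2.8 mm
Within spec: Yes


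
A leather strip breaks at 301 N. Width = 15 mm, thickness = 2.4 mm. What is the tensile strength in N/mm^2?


Cross-sectional area = 15 x 2.4 = 36.0 mm^2
Tensile strength = 301 / 36.0 = 8.36 N/mm^2


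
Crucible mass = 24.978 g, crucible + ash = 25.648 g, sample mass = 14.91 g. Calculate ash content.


Ash mass = 0.670 g
Ash content = 4.49%

Ash mass = 25.648 - 24.978 = 0.670 g
Ash% = 0.670 / 14.91 x 100 = 4.49%


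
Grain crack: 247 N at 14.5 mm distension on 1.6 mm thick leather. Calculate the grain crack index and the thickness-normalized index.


Crack index = 17.0 N/mm
Normalized index = 10.6 N/mm per mm


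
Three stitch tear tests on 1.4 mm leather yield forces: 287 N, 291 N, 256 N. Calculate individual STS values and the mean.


STS1 = 287 / 1.4 = 205.0 N/mm
STS2 = 291 / 1.4 = 207.9 N/mm
STS3 = 256 / 1.4 = 182.9 N/mm
Mean = (205.0 + 207.9 + 182.9) / 3 = 198.6 N/mm


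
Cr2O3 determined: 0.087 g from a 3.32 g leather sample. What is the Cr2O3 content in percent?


Cr2O3% = 0.087 / 3.32 x 100
Cr2O3% = 2.62%


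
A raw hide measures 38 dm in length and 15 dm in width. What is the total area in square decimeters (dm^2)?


Area = length x width
Area = 38 x 15 = 570 dm^2


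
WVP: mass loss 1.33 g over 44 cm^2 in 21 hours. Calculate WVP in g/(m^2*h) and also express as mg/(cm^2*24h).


WVP = 14.39 g/(m^2*h)
Daily rate = 34.55 mg/(cm^2*24h)


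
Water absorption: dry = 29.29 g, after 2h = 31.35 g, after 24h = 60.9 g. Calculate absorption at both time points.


WA (2h) = (31.35 - 29.29) / 29.29 x 100 = 7.0%
WA (24h) = (60.9 - 29.29) / 29.29 x 100 = 107.9%


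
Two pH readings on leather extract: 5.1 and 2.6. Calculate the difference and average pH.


Difference = 2.5
Average pH = 3.85

Difference = |5.1 - 2.6| = 2.5
Average = (5.1 + 2.6) / 2 = 3.85


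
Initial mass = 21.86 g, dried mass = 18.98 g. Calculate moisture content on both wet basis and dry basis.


Wet basis = 13.2%
Dry basis = 15.2%

Moisture lost = 21.86 - 18.98 = 2.88 g
Wet basis MC = 2.88 / 21.86 x 100 = 13.2%
Dry basis MC = 2.88 / 18.98 x 100 = 15.2%


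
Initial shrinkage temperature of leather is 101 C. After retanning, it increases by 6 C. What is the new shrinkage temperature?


107 C


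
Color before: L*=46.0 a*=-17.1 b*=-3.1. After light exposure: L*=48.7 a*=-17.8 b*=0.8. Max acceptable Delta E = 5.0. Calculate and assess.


Delta E = 4.79
Passes: Yes

dL = 2.7, da = -0.7, db = 3.9
dE = sqrt((2.7)^2 + (-0.7)^2 + (3.9)^2) = 4.79
Max = 5.0
Passes: Yes


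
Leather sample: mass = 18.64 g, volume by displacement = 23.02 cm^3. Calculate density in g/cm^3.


0.810 g/cm^3


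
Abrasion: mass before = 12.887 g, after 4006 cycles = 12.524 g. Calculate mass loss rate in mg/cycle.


0.091 mg/cycle


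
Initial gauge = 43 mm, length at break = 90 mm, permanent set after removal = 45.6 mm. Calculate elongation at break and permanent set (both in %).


Elongation at break = (90 - 43) / 43 x 100 = 109.3%
Permanent set = (45.6 - 43) / 43 x 100 = 6.0%


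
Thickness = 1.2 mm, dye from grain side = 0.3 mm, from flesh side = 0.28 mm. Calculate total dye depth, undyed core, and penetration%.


Total dyed = 0.3 + 0.28 = 0.58 mm
Undyed core = 1.2 - 0.58 = 0.62 mm
Penetration = 0.58 / 1.2 x 100 = 48.3%


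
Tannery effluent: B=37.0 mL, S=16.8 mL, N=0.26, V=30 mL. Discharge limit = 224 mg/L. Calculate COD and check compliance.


COD = 1400.5 mg/L
Compliant: No


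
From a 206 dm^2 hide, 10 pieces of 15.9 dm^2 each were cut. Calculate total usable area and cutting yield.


Usable area = 159.0 dm^2
Yield = 77.2%


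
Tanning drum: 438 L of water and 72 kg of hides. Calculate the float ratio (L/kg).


Float ratio = water / hide weight
Ratio = 438 / 72 = 6.1


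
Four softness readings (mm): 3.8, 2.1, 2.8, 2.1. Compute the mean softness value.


Sum = 3.8 + 2.1 + 2.8 + 2.1
Mean = 10.8 / 4 = 2.70 mm


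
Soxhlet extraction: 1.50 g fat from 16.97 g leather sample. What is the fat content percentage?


8.8%

Fat content = 1.50 / 16.97 x 100
Fat = 8.8%


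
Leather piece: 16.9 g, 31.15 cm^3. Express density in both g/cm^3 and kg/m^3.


Density = 16.9 / 31.15 = 0.543 g/cm^3
Convert: 0.543 x 1000 = 543 kg/m^3


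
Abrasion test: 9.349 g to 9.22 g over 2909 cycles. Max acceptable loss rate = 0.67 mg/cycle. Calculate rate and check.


Loss = 9.349 - 9.22 = 0.129 g
Rate = 0.129 g / 2909 cycles x 1000 = 0.044 mg/cycle
Max = 0.67 mg/cycle
Passes: Yes


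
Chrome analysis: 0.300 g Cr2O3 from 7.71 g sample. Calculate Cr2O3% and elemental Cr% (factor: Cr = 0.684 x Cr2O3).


Cr2O3 = 3.89%
Cr = 2.66%

Cr2O3% = 0.300 / 7.71 x 100 = 3.89%
Cr% = 3.89 x 0.684 = 2.66%


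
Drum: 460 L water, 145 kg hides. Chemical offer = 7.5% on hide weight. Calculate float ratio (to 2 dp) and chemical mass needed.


Float ratio = 3.17
Chemical needed = 10.875 kg


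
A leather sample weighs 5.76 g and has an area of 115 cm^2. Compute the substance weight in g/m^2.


500.9 g/m^2


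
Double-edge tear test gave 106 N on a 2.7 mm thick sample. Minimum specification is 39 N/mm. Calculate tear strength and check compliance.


Tear strength = 106 / 2.7 = 39.3 N/mm
Required minimum = 39 N/mm
Compliant: Yes


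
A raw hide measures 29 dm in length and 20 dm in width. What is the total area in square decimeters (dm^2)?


Area = length x width
Area = 29 x 20 = 580 dm^2


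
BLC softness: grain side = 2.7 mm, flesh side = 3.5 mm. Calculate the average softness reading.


3.10 mm

Average = (2.7 + 3.5) / 2
Average = 3.10 mm


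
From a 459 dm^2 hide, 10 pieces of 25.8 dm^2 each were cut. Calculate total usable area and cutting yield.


Usable area = 258.0 dm^2
Yield = 56.2%


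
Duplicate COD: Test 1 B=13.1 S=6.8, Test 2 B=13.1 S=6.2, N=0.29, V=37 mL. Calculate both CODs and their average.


COD1 = 395.0 mg/L
COD2 = 432.6 mg/L
Average = 413.8 mg/L


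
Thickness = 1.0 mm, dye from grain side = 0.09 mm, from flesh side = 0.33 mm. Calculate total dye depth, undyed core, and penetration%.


Total dyed = 0.42 mm
Undyed core = 0.58 mm
Penetration = 42.0%

Total dyed = 0.09 + 0.33 = 0.42 mm
Undyed core = 1.0 - 0.42 = 0.58 mm
Penetration = 0.42 / 1.0 x 100 = 42.0%


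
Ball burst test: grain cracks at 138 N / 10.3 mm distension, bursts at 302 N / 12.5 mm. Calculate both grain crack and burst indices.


Crack index = 138 / 10.3 = 13.4 N/mm
Burst index = 302 / 12.5 = 24.2 N/mm


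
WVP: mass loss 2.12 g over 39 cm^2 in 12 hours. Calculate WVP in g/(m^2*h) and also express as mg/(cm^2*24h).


WVP = 2.12 / (39 x 12) x 10000 = 45.30 g/(m^2*h)
Mass loss in mg = 2.12 x 1000 = 2120 mg
Per cm^2 per 24h in mg: 2120 x 24 / (39 x 12) = 50880 / 468 = 108.72 mg/(cm^2*24h)


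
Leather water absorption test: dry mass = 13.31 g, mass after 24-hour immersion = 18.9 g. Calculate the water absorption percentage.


42.0%

Water absorbed = 18.9 - 13.31 = 5.59 g
WA% = 5.59 / 13.31 x 100 = 42.0%


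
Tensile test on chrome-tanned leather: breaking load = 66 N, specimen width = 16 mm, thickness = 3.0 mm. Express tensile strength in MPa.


1.38 MPa


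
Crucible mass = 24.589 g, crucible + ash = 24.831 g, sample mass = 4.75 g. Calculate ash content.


Ash mass = 24.831 - 24.589 = 0.242 g
Ash% = 0.242 / 4.75 x 100 = 5.09%


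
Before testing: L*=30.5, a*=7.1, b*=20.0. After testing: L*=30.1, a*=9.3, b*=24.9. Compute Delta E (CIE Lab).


dL = 30.1 - 30.5 = -0.4
da = 9.3 - 7.1 = 2.2
db = 24.9 - 20.0 = 4.9
dE = sqrt((-0.4)^2 + (2.2)^2 + (4.9)^2) = 5.39


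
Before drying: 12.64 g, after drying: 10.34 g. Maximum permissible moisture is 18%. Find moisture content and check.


MC = (12.64 - 10.34) / 12.64 x 100 = 18.2%
Maximum: 18%
Acceptable: No


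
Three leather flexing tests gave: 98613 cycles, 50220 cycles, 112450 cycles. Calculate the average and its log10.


Average = 87094 cycles
log10 = 4.94


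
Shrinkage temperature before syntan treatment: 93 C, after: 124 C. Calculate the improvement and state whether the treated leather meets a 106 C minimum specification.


Improvement = 31 C
Meets 106 C spec: Yes


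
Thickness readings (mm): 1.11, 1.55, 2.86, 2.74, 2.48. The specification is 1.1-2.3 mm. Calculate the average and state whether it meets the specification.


Sum = 10.74
Average = 10.74 / 5 = 2.15 mm
Specification range: 1.1 to 2.3 mm
Within spec: Yes


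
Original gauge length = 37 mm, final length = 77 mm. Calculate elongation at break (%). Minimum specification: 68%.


Elongation = 108.1%
Meets spec: Yes

Extension = 77 - 37 = 40 mm
Elongation = 40 / 37 x 100 = 108.1%
Minimum required: 68%
Meets specification: Yes


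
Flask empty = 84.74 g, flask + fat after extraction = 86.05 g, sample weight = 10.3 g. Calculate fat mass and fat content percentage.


Fat mass = 1.31 g
Fat content = 12.7%

Fat mass = 86.05 - 84.74 = 1.31 g
Fat% = 1.31 / 10.3 x 100 = 12.7%


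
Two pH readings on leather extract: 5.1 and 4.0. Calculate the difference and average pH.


Difference = |5.1 - 4.0| = 1.1
Average = (5.1 + 4.0) / 2 = 4.55


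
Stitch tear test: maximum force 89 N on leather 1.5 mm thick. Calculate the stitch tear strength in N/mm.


59.3 N/mm

Stitch tear strength = force / thickness
STS = 89 / 1.5 = 59.3 N/mm


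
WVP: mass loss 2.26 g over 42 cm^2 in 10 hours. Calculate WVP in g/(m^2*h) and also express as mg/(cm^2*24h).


WVP = 53.81 g/(m^2*h)
Daily rate = 129.14 mg/(cm^2*24h)


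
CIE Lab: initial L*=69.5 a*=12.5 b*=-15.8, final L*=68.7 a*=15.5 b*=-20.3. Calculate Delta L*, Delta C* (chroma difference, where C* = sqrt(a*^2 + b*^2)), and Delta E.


Delta L* = 68.7 - 69.5 = -0.8
C1* = sqrt((12.5)^2 + (-15.8)^2) = 20.147
C2* = sqrt((15.5)^2 + (-20.3)^2) = 25.541
Delta C* = 25.541 - 20.147 = 5.39
Delta E = sqrt((-0.8)^2 + (3.0)^2 + (-4.5)^2) = 5.47


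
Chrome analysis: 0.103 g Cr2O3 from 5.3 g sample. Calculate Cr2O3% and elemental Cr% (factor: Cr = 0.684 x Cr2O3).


Cr2O3 = 1.94%
Cr = 1.33%


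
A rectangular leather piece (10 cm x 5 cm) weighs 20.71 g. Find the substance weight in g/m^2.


4142.0 g/m^2

Area = 10 x 5 = 50 cm^2
SW = 20.71 / 50 x 10000 = 4142.0 g/m^2


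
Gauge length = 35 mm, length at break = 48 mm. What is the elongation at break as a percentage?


37.1%


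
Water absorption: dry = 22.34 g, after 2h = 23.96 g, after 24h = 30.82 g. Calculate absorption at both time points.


2h absorption = 7.3%
24h absorption = 38.0%


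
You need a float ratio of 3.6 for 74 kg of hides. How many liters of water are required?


266.4 L

Water = hide weight x target ratio
Water = 74 x 3.6 = 266.4 L


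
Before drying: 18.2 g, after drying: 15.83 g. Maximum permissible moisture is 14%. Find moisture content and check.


MC = (18.2 - 15.83) / 18.2 x 100 = 13.0%
Maximum: 14%
Acceptable: Yes


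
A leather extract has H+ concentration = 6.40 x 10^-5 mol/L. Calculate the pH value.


pH = -log10[H+]
pH = -log10(6.40 x 10^-5) = 4.19


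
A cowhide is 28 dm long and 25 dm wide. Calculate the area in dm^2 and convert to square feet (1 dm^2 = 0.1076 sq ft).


700 dm^2
75.32 sq ft


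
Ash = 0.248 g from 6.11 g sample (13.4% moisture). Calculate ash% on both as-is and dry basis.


As-is ash = 4.06%
Dry-basis ash = 4.69%


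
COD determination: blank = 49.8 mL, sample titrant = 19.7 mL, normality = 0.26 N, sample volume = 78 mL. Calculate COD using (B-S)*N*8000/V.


COD = (49.8 - 19.7) x 0.26 x 8000 / 78
COD = 30.1 x 0.26 x 8000 / 78
COD = 802.7 mg/L


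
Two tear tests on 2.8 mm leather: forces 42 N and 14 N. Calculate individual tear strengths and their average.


Tear 1 = 42 / 2.8 = 15.0 N/mm
Tear 2 = 14 / 2.8 = 5.0 N/mm
Average = (15.0 + 5.0) / 2 = 10.0 N/mm


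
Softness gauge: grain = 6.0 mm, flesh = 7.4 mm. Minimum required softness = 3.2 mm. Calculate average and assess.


Average = (6.0 + 7.4) / 2 = 6.70 mm
Minimum = 3.2 mm
Meets requirement: Yes


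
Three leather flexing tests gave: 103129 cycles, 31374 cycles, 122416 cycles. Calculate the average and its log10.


Average = 85640 cycles
log10 = 4.93

Average = (103129 + 31374 + 122416) / 3 = 85640 cycles
log10(85640) = 4.93


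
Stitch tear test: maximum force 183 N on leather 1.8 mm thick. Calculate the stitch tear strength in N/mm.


101.7 N/mm

Stitch tear strength = force / thickness
STS = 183 / 1.8 = 101.7 N/mm


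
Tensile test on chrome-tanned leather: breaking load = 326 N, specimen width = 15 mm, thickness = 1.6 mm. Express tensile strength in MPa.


13.58 MPa


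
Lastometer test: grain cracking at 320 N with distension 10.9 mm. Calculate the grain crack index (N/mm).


29.4 N/mm


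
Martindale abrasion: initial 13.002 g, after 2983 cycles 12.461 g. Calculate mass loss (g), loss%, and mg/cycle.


Loss = 13.002 - 12.461 = 0.541 g
Loss% = 0.541 / 13.002 x 100 = 4.16%
Rate = 0.541 / 2983 x 1000 = 0.181 mg/cycle


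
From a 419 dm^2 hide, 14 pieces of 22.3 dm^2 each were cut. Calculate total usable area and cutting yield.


Usable area = 312.2 dm^2
Yield = 74.5%

Total usable = 14 x 22.3 = 312.2 dm^2
Yield = 312.2 / 419 x 100 = 74.5%


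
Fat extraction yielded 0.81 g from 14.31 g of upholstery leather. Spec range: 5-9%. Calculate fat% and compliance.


Fat% = 0.81 / 14.31 x 100 = 5.7%
Spec range: 5-9%
Compliant: Yes


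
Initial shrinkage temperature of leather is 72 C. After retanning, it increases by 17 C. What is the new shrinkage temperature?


New Ts = 72 + 17 = 89 C


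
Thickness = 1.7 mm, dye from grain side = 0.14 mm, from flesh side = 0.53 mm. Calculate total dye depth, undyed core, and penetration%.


Total dyed = 0.67 mm
Undyed core = 1.03 mm
Penetration = 39.4%

Total dyed = 0.14 + 0.53 = 0.67 mm
Undyed core = 1.7 - 0.67 = 1.03 mm
Penetration = 0.67 / 1.7 x 100 = 39.4%


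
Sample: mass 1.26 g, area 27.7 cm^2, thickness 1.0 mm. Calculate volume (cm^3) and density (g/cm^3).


Volume = 2.770 cm^3
Density = 0.455 g/cm^3

Thickness in cm = 1.0 / 10 = 0.10 cm
Volume = 27.7 x 0.10 = 2.770 cm^3
Density = 1.26 / 2.770 = 0.455 g/cm^3


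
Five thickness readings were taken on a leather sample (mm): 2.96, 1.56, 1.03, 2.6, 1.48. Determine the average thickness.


Sum = 2.96 + 1.56 + 1.03 + 2.6 + 1.48 = 9.63
Average = 9.63 / 5 = 1.93 mm


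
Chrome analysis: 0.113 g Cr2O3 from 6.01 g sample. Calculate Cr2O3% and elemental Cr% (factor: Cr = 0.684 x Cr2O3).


Cr2O3 = 1.88%
Cr = 1.29%

Cr2O3% = 0.113 / 6.01 x 100 = 1.88%
Cr% = 1.88 x 0.684 = 1.29%


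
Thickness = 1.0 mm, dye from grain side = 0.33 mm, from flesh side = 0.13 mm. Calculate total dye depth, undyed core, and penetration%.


Total dyed = 0.33 + 0.13 = 0.46 mm
Undyed core = 1.0 - 0.46 = 0.54 mm
Penetration = 0.46 / 1.0 x 100 = 46.0%


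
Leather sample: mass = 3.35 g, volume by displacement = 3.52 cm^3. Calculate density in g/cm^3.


0.952 g/cm^3


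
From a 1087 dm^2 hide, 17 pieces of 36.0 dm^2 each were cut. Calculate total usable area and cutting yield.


Total usable = 17 x 36.0 = 612.0 dm^2
Yield = 612.0 / 1087 x 100 = 56.3%


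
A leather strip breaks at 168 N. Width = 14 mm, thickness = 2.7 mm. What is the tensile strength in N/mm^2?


4.44 N/mm^2


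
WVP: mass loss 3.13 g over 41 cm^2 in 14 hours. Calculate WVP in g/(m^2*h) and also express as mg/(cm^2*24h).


WVP = 54.53 g/(m^2*h)
Daily rate = 130.87 mg/(cm^2*24h)


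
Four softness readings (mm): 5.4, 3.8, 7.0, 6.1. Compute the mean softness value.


5.58 mm

Sum = 5.4 + 3.8 + 7.0 + 6.1
Mean = 22.3 / 4 = 5.58 mm


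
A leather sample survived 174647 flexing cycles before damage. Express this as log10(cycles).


log10(174647) = 5.24


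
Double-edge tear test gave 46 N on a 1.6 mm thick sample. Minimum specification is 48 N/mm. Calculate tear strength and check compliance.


Tear strength = 46 / 1.6 = 28.8 N/mm
Required minimum = 48 N/mm
Compliant: No


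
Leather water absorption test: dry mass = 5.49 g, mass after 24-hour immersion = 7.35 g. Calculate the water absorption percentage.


33.9%


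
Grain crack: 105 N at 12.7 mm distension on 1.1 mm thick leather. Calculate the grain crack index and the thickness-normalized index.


Crack index = 8.3 N/mm
Normalized index = 7.5 N/mm per mm


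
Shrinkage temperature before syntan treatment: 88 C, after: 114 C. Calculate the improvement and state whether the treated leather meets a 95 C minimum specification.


Improvement = 114 - 88 = 26 C
Spec check: 114 C >= 95 C? Yes


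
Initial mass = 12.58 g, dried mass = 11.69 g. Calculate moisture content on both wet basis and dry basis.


Moisture lost = 12.58 - 11.69 = 0.89 g
Wet basis MC = 0.89 / 12.58 x 100 = 7.1%
Dry basis MC = 0.89 / 11.69 x 100 = 7.6%


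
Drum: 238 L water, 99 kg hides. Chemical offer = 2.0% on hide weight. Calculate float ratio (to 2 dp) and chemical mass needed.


Float ratio = 2.40
Chemical needed = 1.98 kg


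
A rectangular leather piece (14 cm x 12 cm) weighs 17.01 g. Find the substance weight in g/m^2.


Area = 14 x 12 = 168 cm^2
SW = 17.01 / 168 x 10000 = 1012.5 g/m^2


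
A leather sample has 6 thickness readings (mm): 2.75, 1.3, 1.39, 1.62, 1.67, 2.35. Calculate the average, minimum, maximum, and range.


Sum = 11.08
Average = 11.08 / 6 = 1.85 mm
Minimum = 1.3 mm
Maximum = 2.75 mm
Range = 2.75 - 1.3 = 1.45 mm


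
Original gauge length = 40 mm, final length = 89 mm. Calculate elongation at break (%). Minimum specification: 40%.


Extension = 89 - 40 = 49 mm
Elongation = 49 / 40 x 100 = 122.5%
Minimum required: 40%
Meets specification: Yes


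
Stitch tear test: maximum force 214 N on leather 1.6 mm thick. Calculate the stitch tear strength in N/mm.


Stitch tear strength = force / thickness
STS = 214 / 1.6 = 133.8 N/mm


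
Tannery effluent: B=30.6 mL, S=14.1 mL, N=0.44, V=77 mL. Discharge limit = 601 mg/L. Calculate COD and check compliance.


COD = (30.6 - 14.1) x 0.44 x 8000 / 77 = 754.3 mg/L
Limit: 601 mg/L
Compliant: No


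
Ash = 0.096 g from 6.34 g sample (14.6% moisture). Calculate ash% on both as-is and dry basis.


As-is ash = 1.51%
Dry-basis ash = 1.77%

As-is ash% = 0.096 / 6.34 x 100 = 1.51%
Dry mass = 6.34 x (100 - 14.6) / 100 = 5.41436 g
Dry-basis ash% = 0.096 / 5.41436 x 100 = 1.77%


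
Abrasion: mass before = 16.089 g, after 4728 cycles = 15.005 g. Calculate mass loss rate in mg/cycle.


0.229 mg/cycle


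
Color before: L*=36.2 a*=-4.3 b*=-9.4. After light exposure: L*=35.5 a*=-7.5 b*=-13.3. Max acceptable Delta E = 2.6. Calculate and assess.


Delta E = 5.09
Passes: No

dL = -0.7, da = -3.2, db = -3.9
dE = sqrt((-0.7)^2 + (-3.2)^2 + (-3.9)^2) = 5.09
Max = 2.6
Passes: No


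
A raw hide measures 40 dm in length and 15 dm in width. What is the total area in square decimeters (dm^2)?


600 dm^2

Area = length x width
Area = 40 x 15 = 600 dm^2


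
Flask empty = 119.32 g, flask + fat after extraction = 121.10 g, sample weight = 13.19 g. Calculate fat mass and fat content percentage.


Fat mass = 1.78 g
Fat content = 13.5%

Fat mass = 121.10 - 119.32 = 1.78 g
Fat% = 1.78 / 13.19 x 100 = 13.5%


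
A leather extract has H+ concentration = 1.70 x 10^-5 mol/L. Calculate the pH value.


pH = -log10[H+]
pH = -log10(1.70 x 10^-5) = 4.77


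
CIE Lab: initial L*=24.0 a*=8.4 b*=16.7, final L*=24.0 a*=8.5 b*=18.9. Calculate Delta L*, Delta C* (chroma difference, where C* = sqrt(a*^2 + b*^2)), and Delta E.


Delta L* = 0.0
Delta C* = 2.03
Delta E = 2.20


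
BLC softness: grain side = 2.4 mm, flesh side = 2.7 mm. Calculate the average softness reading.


2.55 mm

Average = (2.4 + 2.7) / 2
Average = 2.55 mm


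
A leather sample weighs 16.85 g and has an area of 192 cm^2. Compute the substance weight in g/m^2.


877.6 g/m^2


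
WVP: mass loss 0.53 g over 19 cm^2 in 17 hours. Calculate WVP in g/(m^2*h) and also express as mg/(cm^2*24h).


WVP = 16.41 g/(m^2*h)
Daily rate = 39.38 mg/(cm^2*24h)

WVP = 0.53 / (19 x 17) x 10000 = 16.41 g/(m^2*h)
Mass loss in mg = 0.53 x 1000 = 530 mg
Per cm^2 per 24h in mg: 530 x 24 / (19 x 17) = 12720 / 323 = 39.38 mg/(cm^2*24h)


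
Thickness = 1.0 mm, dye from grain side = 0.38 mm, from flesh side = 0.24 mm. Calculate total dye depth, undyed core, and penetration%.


Total dyed = 0.38 + 0.24 = 0.62 mm
Undyed core = 1.0 - 0.62 = 0.38 mm
Penetration = 0.62 / 1.0 x 100 = 62.0%
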